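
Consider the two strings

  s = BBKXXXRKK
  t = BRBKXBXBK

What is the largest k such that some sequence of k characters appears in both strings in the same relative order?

Let dp[i][j] be the LCS length of the first i characters of s and the first j characters of t. dp[i][j] = dp[i-1][j-1]+1 when the i-th and j-th characters match, else max(dp[i-1][j], dp[i][j-1]).
    ·  B  R  B  K  X  B  X  B  K
 ·  0  0  0  0  0  0  0  0  0  0
 B  0  1  1  1  1  1  1  1  1  1
 B  0  1  1  2  2  2  2  2  2  2
 K  0  1  1  2  3  3  3  3  3  3
 X  0  1  1  2  3  4  4  4  4  4
 X  0  1  1  2  3  4  4  5  5  5
 X  0  1  1  2  3  4  4  5  5  5
 R  0  1  2  2  3  4  4  5  5  5
 K  0  1  2  2  3  4  4  5  5  6
 K  0  1  2  2  3  4  4  5  5  6
dp[9][9] = 6. One LCS (by backtracking along matches): BBKXXK.

6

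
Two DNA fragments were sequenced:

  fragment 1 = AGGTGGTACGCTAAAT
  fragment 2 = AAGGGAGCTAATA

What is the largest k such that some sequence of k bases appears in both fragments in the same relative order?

11

Taking A at fragment 1[1]=fragment 2[2] → G at fragment 1[3]=fragment 2[3] → G at fragment 1[5]=fragment 2[4] → G at fragment 1[6]=fragment 2[5] → A at fragment 1[8]=fragment 2[6] → G at fragment 1[10]=fragment 2[7] → C at fragment 1[11]=fragment 2[8] → T at fragment 1[12]=fragment 2[9] → A at fragment 1[13]=fragment 2[10] → A at fragment 1[14]=fragment 2[11] → A at fragment 1[15]=fragment 2[13] gives a common subsequence of length 11, and the DP table's final entry dp[16][13] is also 11, so no common subsequence is longer.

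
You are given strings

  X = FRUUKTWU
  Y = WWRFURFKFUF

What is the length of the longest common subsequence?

4

Let dp[i][j] be the LCS length of the first i characters of X and the first j characters of Y. dp[i][j] = dp[i-1][j-1]+1 when the i-th and j-th characters match, else max(dp[i-1][j], dp[i][j-1]).
    ·  W  W  R  F  U  R  F  K  F  U  F
 ·  0  0  0  0  0  0  0  0  0  0  0  0
 F  0  0  0  0  1  1  1  1  1  1  1  1
 R  0  0  0  1  1  1  2  2  2  2  2  2
 U  0  0  0  1  1  2  2  2  2  2  3  3
 U  0  0  0  1  1  2  2  2  2  2  3  3
 K  0  0  0  1  1  2  2  2  3  3  3  3
 T  0  0  0  1  1  2  2  2  3  3  3  3
 W  0  1  1  1  1  2  2  2  3  3  3  3
 U  0  1  1  1  1  2  2  2  3  3  4  4
dp[8][11] = 4. One LCS (by backtracking along matches): FRKU.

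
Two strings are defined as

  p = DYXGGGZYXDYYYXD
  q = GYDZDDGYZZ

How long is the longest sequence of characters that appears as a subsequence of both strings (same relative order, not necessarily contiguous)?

Pick D [1,3] → Z [7,4] → D [10,6] → Y [11,8]; all 4 characters appear in both, in order. The LCS DP gives dp[15][10] = 4, so this is optimal.

4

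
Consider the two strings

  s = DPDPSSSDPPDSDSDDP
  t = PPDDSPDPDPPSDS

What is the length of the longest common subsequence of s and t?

10

Match D (s #1, t #4); then P (s #2, t #6); then D (s #3, t #7); then P (s #4, t #8); then D (s #8, t #9); then P (s #9, t #10); then P (s #10, t #11); then S (s #12, t #12); then D (s #13, t #13); then S (s #14, t #14) — 10 characters in the same relative order in both. dp[17][14] = 10 confirms this is the maximum.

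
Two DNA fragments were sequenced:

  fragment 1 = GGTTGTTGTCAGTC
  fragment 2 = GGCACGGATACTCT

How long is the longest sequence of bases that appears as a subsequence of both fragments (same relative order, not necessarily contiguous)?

Pick G (fragment 1 #1, fragment 2 #1), then G (fragment 1 #2, fragment 2 #2), then G (fragment 1 #5, fragment 2 #6), then G (fragment 1 #8, fragment 2 #7), then T (fragment 1 #9, fragment 2 #9), then C (fragment 1 #10, fragment 2 #11), then T (fragment 1 #13, fragment 2 #12), then C (fragment 1 #14, fragment 2 #13); all 8 bases appear in both, in order, and the DP table's final entry dp[14][14] is also 8, so no common subsequence is longer.

8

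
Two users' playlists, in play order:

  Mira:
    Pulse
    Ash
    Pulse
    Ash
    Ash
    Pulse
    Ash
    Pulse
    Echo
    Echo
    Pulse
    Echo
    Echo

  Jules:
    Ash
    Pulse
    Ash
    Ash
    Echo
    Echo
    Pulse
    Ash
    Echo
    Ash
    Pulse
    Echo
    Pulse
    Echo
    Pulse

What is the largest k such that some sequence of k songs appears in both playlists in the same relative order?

10

Pick Ash [2,1], Pulse [3,2], Ash [4,3], Ash [5,4], Pulse [6,7], Ash [7,10], Pulse [8,11], Echo [9,12], Echo [10,14], Pulse [11,15]; all 10 songs appear in both, in order, and the DP table's final entry dp[13][15] is also 10, so no common subsequence is longer.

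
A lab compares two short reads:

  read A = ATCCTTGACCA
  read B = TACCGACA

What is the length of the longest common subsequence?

7

Let dp[i][j] be the LCS length of the first i bases of read A and the first j bases of read B. dp[i][j] = dp[i-1][j-1]+1 when the i-th and j-th bases match, else max(dp[i-1][j], dp[i][j-1]).
    ·  T  A  C  C  G  A  C  A
 ·  0  0  0  0  0  0  0  0  0
 A  0  0  1  1  1  1  1  1  1
 T  0  1  1  1  1  1  1  1  1
 C  0  1  1  2  2  2  2  2  2
 C  0  1  1  2  3  3  3  3  3
 T  0  1  1  2  3  3  3  3  3
 T  0  1  1  2  3  3  3  3  3
 G  0  1  1  2  3  4  4  4  4
 A  0  1  2  2  3  4  5  5  5
 C  0  1  2  3  3  4  5  6  6
 C  0  1  2  3  4  4  5  6  6
 A  0  1  2  3  4  4  5  6  7
dp[11][8] = 7. One LCS (by backtracking along matches): ACCGACA.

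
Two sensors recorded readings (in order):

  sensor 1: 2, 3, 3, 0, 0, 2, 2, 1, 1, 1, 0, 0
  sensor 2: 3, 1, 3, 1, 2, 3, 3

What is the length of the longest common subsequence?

3

Match 2 [1,5], 3 [2,6], 3 [3,7] — 3 values in the same relative order in both. dp[12][7] = 3 confirms this is the maximum.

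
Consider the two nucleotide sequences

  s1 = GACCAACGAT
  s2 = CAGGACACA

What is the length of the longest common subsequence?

6

Pick G (s1 #1, s2 #4), A (s1 #2, s2 #5), C (s1 #4, s2 #6), A (s1 #6, s2 #7), C (s1 #7, s2 #8), A (s1 #9, s2 #9); all 6 bases appear in both, in order, and the DP table's final entry dp[10][9] is also 6, so no common subsequence is longer.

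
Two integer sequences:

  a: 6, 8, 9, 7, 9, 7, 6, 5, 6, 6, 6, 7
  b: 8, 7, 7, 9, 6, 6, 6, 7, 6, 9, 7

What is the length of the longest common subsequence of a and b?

Match 8 [2,1]; then 7 [4,3]; then 9 [5,4]; then 6 [7,5]; then 6 [9,6]; then 6 [10,7]; then 6 [11,9]; then 7 [12,11] — 8 values in the same relative order in both, and the DP table's final entry dp[12][11] is also 8, so no common subsequence is longer.

8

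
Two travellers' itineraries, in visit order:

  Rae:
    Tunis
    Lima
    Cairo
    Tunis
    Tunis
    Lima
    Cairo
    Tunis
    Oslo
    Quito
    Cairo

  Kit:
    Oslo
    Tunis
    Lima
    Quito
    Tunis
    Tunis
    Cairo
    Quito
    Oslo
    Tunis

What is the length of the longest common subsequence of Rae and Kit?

6

Match Tunis (Rae #1, Kit #2) → Lima (Rae #2, Kit #3) → Tunis (Rae #4, Kit #5) → Tunis (Rae #5, Kit #6) → Cairo (Rae #7, Kit #7) → Tunis (Rae #8, Kit #10) — 6 stops in the same relative order in both, and the DP table's final entry dp[11][10] is also 6, so no common subsequence is longer.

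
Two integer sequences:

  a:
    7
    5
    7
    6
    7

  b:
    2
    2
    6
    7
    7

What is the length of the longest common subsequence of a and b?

2

Pick 7 [3,4], then 7 [5,5]; all 2 values appear in both, in order. dp[5][5] = 2 confirms this is the maximum.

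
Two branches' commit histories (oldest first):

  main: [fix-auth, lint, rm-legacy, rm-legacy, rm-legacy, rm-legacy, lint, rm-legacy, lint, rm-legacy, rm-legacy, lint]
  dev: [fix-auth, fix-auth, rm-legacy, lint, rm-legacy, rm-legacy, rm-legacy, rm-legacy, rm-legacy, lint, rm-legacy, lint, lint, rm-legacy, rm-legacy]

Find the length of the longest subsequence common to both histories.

11

Match fix-auth at main[1]=dev[2], lint at main[2]=dev[4], rm-legacy at main[3]=dev[6], rm-legacy at main[4]=dev[7], rm-legacy at main[5]=dev[8], rm-legacy at main[6]=dev[9], lint at main[7]=dev[10], rm-legacy at main[8]=dev[11], lint at main[9]=dev[13], rm-legacy at main[10]=dev[14], rm-legacy at main[11]=dev[15] — 11 commits in the same relative order in both. Since dp[12][15] = 11, nothing longer is possible.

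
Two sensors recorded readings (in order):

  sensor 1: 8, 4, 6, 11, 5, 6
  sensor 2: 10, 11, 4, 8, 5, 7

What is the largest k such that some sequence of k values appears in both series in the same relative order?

Let dp[i][j] be the LCS length of the first i values of sensor 1 and the first j values of sensor 2. dp[i][j] = dp[i-1][j-1]+1 when the i-th and j-th values match, else max(dp[i-1][j], dp[i][j-1]).
    · 10 11  4  8  5  7
 ·  0  0  0  0  0  0  0
 8  0  0  0  0  1  1  1
 4  0  0  0  1  1  1  1
 6  0  0  0  1  1  1  1
11  0  0  1  1  1  1  1
 5  0  0  1  1  1  2  2
 6  0  0  1  1  1  2  2
dp[6][6] = 2. One LCS (by backtracking along matches): 8, 5.

2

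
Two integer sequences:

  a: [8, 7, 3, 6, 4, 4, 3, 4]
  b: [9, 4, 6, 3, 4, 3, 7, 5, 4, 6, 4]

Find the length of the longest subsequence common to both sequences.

4

Let dp[i][j] be the LCS length of the first i values of a and the first j values of b. dp[i][j] = dp[i-1][j-1]+1 when the i-th and j-th values match, else max(dp[i-1][j], dp[i][j-1]).
    ·  9  4  6  3  4  3  7  5  4  6  4
 ·  0  0  0  0  0  0  0  0  0  0  0  0
 8  0  0  0  0  0  0  0  0  0  0  0  0
 7  0  0  0  0  0  0  0  1  1  1  1  1
 3  0  0  0  0  1  1  1  1  1  1  1  1
 6  0  0  0  1  1  1  1  1  1  1  2  2
 4  0  0  1  1  1  2  2  2  2  2  2  3
 4  0  0  1  1  1  2  2  2  2  3  3  3
 3  0  0  1  1  2  2  3  3  3  3  3  3
 4  0  0  1  1  2  3  3  3  3  4  4  4
dp[8][11] = 4. One LCS (by backtracking along matches): 3, 4, 4, 4.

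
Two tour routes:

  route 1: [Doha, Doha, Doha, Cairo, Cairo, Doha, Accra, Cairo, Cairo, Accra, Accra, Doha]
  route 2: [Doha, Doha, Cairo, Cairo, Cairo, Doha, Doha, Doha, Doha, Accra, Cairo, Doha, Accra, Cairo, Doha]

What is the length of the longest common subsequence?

Match Doha (route 1 #1, route 2 #1), then Doha (route 1 #2, route 2 #2), then Cairo (route 1 #4, route 2 #4), then Cairo (route 1 #5, route 2 #5), then Doha (route 1 #6, route 2 #9), then Accra (route 1 #7, route 2 #10), then Cairo (route 1 #8, route 2 #11), then Cairo (route 1 #9, route 2 #14), then Doha (route 1 #12, route 2 #15) — 9 stops in the same relative order in both. Since dp[12][15] = 9, nothing longer is possible.

9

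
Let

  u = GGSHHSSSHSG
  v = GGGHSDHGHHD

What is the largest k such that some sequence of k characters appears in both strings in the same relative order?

Match G [1,2]; then G [2,3]; then S [3,5]; then H [4,7]; then H [5,9]; then H [9,10] — 6 characters in the same relative order in both. dp[11][11] = 6 confirms this is the maximum.

6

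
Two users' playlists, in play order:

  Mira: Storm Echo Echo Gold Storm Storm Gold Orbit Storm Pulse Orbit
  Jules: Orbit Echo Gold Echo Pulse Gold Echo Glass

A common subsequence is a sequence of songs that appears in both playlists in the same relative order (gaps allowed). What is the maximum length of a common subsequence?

Taking Echo at Mira[2]=Jules[2]; then Echo at Mira[3]=Jules[4]; then Gold at Mira[4]=Jules[6] gives a common subsequence of length 3, and the DP table's final entry dp[11][8] is also 3, so no common subsequence is longer.

3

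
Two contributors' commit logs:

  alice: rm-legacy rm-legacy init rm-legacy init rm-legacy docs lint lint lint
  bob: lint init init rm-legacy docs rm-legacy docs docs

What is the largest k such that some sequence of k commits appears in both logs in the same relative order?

Match init (alice #3, bob #3), rm-legacy (alice #4, bob #4), rm-legacy (alice #6, bob #6), docs (alice #7, bob #8) — 4 commits in the same relative order in both. dp[10][8] = 4 confirms this is the maximum.

4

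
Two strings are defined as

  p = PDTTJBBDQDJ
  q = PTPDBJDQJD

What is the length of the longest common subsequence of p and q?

Match P at p[1]=q[3] → D at p[2]=q[4] → J at p[5]=q[6] → D at p[8]=q[7] → Q at p[9]=q[8] → D at p[10]=q[10] — 6 characters in the same relative order in both, and the DP table's final entry dp[11][10] is also 6, so no common subsequence is longer.

6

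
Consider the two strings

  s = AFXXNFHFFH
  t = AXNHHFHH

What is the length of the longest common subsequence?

Taking A [1,1], X [4,2], N [5,3], F [6,6], H [7,7], H [10,8] gives a common subsequence of length 6. Since dp[10][8] = 6, nothing longer is possible.

6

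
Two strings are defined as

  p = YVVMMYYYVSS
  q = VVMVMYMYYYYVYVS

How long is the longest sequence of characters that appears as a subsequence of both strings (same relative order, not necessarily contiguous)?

Pick V at p[2]=q[2]; then V at p[3]=q[4]; then M at p[4]=q[5]; then M at p[5]=q[7]; then Y at p[6]=q[10]; then Y at p[7]=q[11]; then Y at p[8]=q[13]; then V at p[9]=q[14]; then S at p[11]=q[15]; all 9 characters appear in both, in order. dp[11][15] = 9 confirms this is the maximum.

9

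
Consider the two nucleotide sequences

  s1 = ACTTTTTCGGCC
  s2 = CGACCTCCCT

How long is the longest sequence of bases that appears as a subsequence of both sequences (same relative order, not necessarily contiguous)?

Let dp[i][j] be the LCS length of the first i bases of s1 and the first j bases of s2. dp[i][j] = dp[i-1][j-1]+1 when the i-th and j-th bases match, else max(dp[i-1][j], dp[i][j-1]).
    ·  C  G  A  C  C  T  C  C  C  T
 ·  0  0  0  0  0  0  0  0  0  0  0
 A  0  0  0  1  1  1  1  1  1  1  1
 C  0  1  1  1  2  2  2  2  2  2  2
 T  0  1  1  1  2  2  3  3  3  3  3
 T  0  1  1  1  2  2  3  3  3  3  4
 T  0  1  1  1  2  2  3  3  3  3  4
 T  0  1  1  1  2  2  3  3  3  3  4
 T  0  1  1  1  2  2  3  3  3  3  4
 C  0  1  1  1  2  3  3  4  4  4  4
 G  0  1  2  2  2  3  3  4  4  4  4
 G  0  1  2  2  2  3  3  4  4  4  4
 C  0  1  2  2  3  3  3  4  5  5  5
 C  0  1  2  2  3  4  4  4  5  6  6
dp[12][10] = 6. One LCS (by backtracking along matches): ACTCCC.

6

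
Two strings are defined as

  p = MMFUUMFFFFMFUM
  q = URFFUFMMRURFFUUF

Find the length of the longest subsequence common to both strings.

Pick U [4,1], F [7,3], F [8,4], F [9,6], F [10,12], F [12,13], U [13,15]; all 7 characters appear in both, in order. dp[14][16] = 7 confirms this is the maximum.

7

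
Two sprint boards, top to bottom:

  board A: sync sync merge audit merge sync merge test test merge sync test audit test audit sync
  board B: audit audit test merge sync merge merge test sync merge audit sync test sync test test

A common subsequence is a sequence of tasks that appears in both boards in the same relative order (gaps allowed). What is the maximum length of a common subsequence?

9

Pick sync (board A #1, board B #5), then sync (board A #2, board B #9), then merge (board A #3, board B #10), then audit (board A #4, board B #11), then sync (board A #6, board B #12), then test (board A #9, board B #13), then sync (board A #11, board B #14), then test (board A #12, board B #15), then test (board A #14, board B #16); all 9 tasks appear in both, in order. dp[16][16] = 9 confirms this is the maximum.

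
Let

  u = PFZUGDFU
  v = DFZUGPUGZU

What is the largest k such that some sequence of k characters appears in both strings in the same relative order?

One common subsequence of length 5: F [2,2] → Z [3,3] → U [4,7] → G [5,8] → U [8,10]. The LCS DP gives dp[8][10] = 5, so this is optimal.

5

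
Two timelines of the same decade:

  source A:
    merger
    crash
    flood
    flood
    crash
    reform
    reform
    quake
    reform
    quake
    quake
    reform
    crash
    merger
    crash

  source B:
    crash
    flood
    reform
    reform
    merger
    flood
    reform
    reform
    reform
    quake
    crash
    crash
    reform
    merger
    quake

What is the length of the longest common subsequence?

9

Match crash [2,1], then flood [3,2], then flood [4,6], then reform [6,7], then reform [7,8], then reform [9,9], then quake [10,10], then reform [12,13], then merger [14,14] — 9 events in the same relative order in both. The LCS DP gives dp[15][15] = 9, so this is optimal.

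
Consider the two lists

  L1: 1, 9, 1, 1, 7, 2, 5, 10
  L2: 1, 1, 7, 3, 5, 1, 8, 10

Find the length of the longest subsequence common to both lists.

Let dp[i][j] be the LCS length of the first i values of L1 and the first j values of L2. dp[i][j] = dp[i-1][j-1]+1 when the i-th and j-th values match, else max(dp[i-1][j], dp[i][j-1]).
    ·  1  1  7  3  5  1  8 10
 ·  0  0  0  0  0  0  0  0  0
 1  0  1  1  1  1  1  1  1  1
 9  0  1  1  1  1  1  1  1  1
 1  0  1  2  2  2  2  2  2  2
 1  0  1  2  2  2  2  3  3  3
 7  0  1  2  3  3  3  3  3  3
 2  0  1  2  3  3  3  3  3  3
 5  0  1  2  3  3  4  4  4  4
10  0  1  2  3  3  4  4  4  5
dp[8][8] = 5. One LCS (by backtracking along matches): 1, 1, 7, 5, 10.

5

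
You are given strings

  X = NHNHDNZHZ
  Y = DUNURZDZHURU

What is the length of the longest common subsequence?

Let dp[i][j] be the LCS length of the first i characters of X and the first j characters of Y. dp[i][j] = dp[i-1][j-1]+1 when the i-th and j-th characters match, else max(dp[i-1][j], dp[i][j-1]).
    ·  D  U  N  U  R  Z  D  Z  H  U  R  U
 ·  0  0  0  0  0  0  0  0  0  0  0  0  0
 N  0  0  0  1  1  1  1  1  1  1  1  1  1
 H  0  0  0  1  1  1  1  1  1  2  2  2  2
 N  0  0  0  1  1  1  1  1  1  2  2  2  2
 H  0  0  0  1  1  1  1  1  1  2  2  2  2
 D  0  1  1  1  1  1  1  2  2  2  2  2  2
 N  0  1  1  2  2  2  2  2  2  2  2  2  2
 Z  0  1  1  2  2  2  3  3  3  3  3  3  3
 H  0  1  1  2  2  2  3  3  3  4  4  4  4
 Z  0  1  1  2  2  2  3  3  4  4  4  4  4
dp[9][12] = 4. One LCS (by backtracking along matches): NDZH.

4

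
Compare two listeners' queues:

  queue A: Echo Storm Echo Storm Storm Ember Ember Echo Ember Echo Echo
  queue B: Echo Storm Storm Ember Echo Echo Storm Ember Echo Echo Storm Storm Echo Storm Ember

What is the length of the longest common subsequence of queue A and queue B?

One common subsequence of length 8: Echo at queue A[1]=queue B[1], Storm at queue A[2]=queue B[3], Echo at queue A[3]=queue B[6], Storm at queue A[5]=queue B[7], Ember at queue A[7]=queue B[8], Echo at queue A[8]=queue B[9], Echo at queue A[10]=queue B[10], Echo at queue A[11]=queue B[13]. Since dp[11][15] = 8, nothing longer is possible.

8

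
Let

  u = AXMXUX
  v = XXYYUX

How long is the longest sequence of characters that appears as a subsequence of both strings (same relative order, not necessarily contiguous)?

4

Let dp[i][j] be the LCS length of the first i characters of u and the first j characters of v. dp[i][j] = dp[i-1][j-1]+1 when the i-th and j-th characters match, else max(dp[i-1][j], dp[i][j-1]).
    ·  X  X  Y  Y  U  X
 ·  0  0  0  0  0  0  0
 A  0  0  0  0  0  0  0
 X  0  1  1  1  1  1  1
 M  0  1  1  1  1  1  1
 X  0  1  2  2  2  2  2
 U  0  1  2  2  2  3  3
 X  0  1  2  2  2  3  4
dp[6][6] = 4. One LCS (by backtracking along matches): XXUX.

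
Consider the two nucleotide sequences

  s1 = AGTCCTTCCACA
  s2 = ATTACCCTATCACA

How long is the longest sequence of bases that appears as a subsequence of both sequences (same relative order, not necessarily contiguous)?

Match A at s1[1]=s2[1]; then T at s1[3]=s2[3]; then C at s1[4]=s2[6]; then C at s1[5]=s2[7]; then T at s1[6]=s2[8]; then T at s1[7]=s2[10]; then C at s1[9]=s2[11]; then A at s1[10]=s2[12]; then C at s1[11]=s2[13]; then A at s1[12]=s2[14] — 10 bases in the same relative order in both. Since dp[12][14] = 10, nothing longer is possible.

10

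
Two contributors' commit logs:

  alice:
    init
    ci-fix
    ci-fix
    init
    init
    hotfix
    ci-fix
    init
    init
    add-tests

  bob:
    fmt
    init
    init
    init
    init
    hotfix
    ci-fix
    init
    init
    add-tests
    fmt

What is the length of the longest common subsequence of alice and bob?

Pick init at alice[1]=bob[3], then init at alice[4]=bob[4], then init at alice[5]=bob[5], then hotfix at alice[6]=bob[6], then ci-fix at alice[7]=bob[7], then init at alice[8]=bob[8], then init at alice[9]=bob[9], then add-tests at alice[10]=bob[10]; all 8 commits appear in both, in order. The LCS DP gives dp[10][11] = 8, so this is optimal.

8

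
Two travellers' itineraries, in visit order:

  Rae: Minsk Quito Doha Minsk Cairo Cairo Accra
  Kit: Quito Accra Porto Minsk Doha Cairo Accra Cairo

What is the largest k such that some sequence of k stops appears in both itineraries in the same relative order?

4

Taking Minsk at Rae[1]=Kit[4] → Doha at Rae[3]=Kit[5] → Cairo at Rae[5]=Kit[6] → Cairo at Rae[6]=Kit[8] gives a common subsequence of length 4. The LCS DP gives dp[7][8] = 4, so this is optimal.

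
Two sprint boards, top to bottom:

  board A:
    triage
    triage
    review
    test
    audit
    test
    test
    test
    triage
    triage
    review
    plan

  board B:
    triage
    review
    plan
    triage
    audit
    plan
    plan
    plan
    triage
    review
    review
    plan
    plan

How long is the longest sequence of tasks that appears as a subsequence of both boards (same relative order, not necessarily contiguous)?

One common subsequence of length 6: triage (board A #1, board B #1), triage (board A #2, board B #4), audit (board A #5, board B #5), triage (board A #9, board B #9), review (board A #11, board B #11), plan (board A #12, board B #13). The LCS DP gives dp[12][13] = 6, so this is optimal.

6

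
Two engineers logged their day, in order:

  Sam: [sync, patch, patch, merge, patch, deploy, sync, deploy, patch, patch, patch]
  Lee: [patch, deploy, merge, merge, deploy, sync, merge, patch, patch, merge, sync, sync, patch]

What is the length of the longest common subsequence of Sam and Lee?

7

Pick patch (Sam #2, Lee #1), merge (Sam #4, Lee #4), deploy (Sam #6, Lee #5), sync (Sam #7, Lee #6), patch (Sam #9, Lee #8), patch (Sam #10, Lee #9), patch (Sam #11, Lee #13); all 7 tasks appear in both, in order, and the DP table's final entry dp[11][13] is also 7, so no common subsequence is longer.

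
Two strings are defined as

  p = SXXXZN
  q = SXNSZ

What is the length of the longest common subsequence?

3

Taking S [1,1]; then X [2,2]; then Z [5,5] gives a common subsequence of length 3. The LCS DP gives dp[6][5] = 3, so this is optimal.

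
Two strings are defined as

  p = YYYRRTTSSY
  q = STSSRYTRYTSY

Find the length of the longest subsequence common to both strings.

5

Let dp[i][j] be the LCS length of the first i characters of p and the first j characters of q. dp[i][j] = dp[i-1][j-1]+1 when the i-th and j-th characters match, else max(dp[i-1][j], dp[i][j-1]).
    ·  S  T  S  S  R  Y  T  R  Y  T  S  Y
 ·  0  0  0  0  0  0  0  0  0  0  0  0  0
 Y  0  0  0  0  0  0  1  1  1  1  1  1  1
 Y  0  0  0  0  0  0  1  1  1  2  2  2  2
 Y  0  0  0  0  0  0  1  1  1  2  2  2  3
 R  0  0  0  0  0  1  1  1  2  2  2  2  3
 R  0  0  0  0  0  1  1  1  2  2  2  2  3
 T  0  0  1  1  1  1  1  2  2  2  3  3  3
 T  0  0  1  1  1  1  1  2  2  2  3  3  3
 S  0  1  1  2  2  2  2  2  2  2  3  4  4
 S  0  1  1  2  3  3  3  3  3  3  3  4  4
 Y  0  1  1  2  3  3  4  4  4  4  4  4  5
dp[10][12] = 5. One LCS (by backtracking along matches): YYTSY.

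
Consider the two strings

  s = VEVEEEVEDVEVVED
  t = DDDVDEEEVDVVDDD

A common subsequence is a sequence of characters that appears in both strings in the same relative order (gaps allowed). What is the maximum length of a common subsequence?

Taking V at s[1]=t[4] → E at s[4]=t[6] → E at s[5]=t[7] → E at s[6]=t[8] → V at s[7]=t[9] → D at s[9]=t[10] → V at s[10]=t[11] → V at s[12]=t[12] → D at s[15]=t[15] gives a common subsequence of length 9, and the DP table's final entry dp[15][15] is also 9, so no common subsequence is longer.

9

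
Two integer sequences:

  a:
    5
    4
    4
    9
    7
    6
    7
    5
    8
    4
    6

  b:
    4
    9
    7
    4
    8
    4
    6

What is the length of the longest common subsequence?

Taking 4 [3,1] → 9 [4,2] → 7 [5,3] → 8 [9,5] → 4 [10,6] → 6 [11,7] gives a common subsequence of length 6. Since dp[11][7] = 6, nothing longer is possible.

6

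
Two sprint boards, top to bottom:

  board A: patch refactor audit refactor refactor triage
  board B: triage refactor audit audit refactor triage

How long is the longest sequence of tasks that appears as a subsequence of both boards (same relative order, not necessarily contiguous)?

Taking refactor [2,2], then audit [3,4], then refactor [5,5], then triage [6,6] gives a common subsequence of length 4, and the DP table's final entry dp[6][6] is also 4, so no common subsequence is longer.

4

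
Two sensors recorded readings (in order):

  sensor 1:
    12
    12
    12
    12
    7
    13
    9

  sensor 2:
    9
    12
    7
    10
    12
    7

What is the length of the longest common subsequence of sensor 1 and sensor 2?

Let dp[i][j] be the LCS length of the first i values of sensor 1 and the first j values of sensor 2. dp[i][j] = dp[i-1][j-1]+1 when the i-th and j-th values match, else max(dp[i-1][j], dp[i][j-1]).
    ·  9 12  7 10 12  7
 ·  0  0  0  0  0  0  0
12  0  0  1  1  1  1  1
12  0  0  1  1  1  2  2
12  0  0  1  1  1  2  2
12  0  0  1  1  1  2  2
 7  0  0  1  2  2  2  3
13  0  0  1  2  2  2  3
 9  0  1  1  2  2  2  3
dp[7][6] = 3. One LCS (by backtracking along matches): 12, 12, 7.

3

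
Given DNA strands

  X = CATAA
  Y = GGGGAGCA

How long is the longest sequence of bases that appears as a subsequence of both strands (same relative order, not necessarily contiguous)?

2

Let dp[i][j] be the LCS length of the first i bases of X and the first j bases of Y. dp[i][j] = dp[i-1][j-1]+1 when the i-th and j-th bases match, else max(dp[i-1][j], dp[i][j-1]).
    ·  G  G  G  G  A  G  C  A
 ·  0  0  0  0  0  0  0  0  0
 C  0  0  0  0  0  0  0  1  1
 A  0  0  0  0  0  1  1  1  2
 T  0  0  0  0  0  1  1  1  2
 A  0  0  0  0  0  1  1  1  2
 A  0  0  0  0  0  1  1  1  2
dp[5][8] = 2. One LCS (by backtracking along matches): CA.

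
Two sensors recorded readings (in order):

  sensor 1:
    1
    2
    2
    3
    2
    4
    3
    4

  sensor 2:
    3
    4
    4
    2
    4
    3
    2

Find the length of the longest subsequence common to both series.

4

Let dp[i][j] be the LCS length of the first i values of sensor 1 and the first j values of sensor 2. dp[i][j] = dp[i-1][j-1]+1 when the i-th and j-th values match, else max(dp[i-1][j], dp[i][j-1]).
    ·  3  4  4  2  4  3  2
 ·  0  0  0  0  0  0  0  0
 1  0  0  0  0  0  0  0  0
 2  0  0  0  0  1  1  1  1
 2  0  0  0  0  1  1  1  2
 3  0  1  1  1  1  1  2  2
 2  0  1  1  1  2  2  2  3
 4  0  1  2  2  2  3  3  3
 3  0  1  2  2  2  3  4  4
 4  0  1  2  3  3  3  4  4
dp[8][7] = 4. One LCS (by backtracking along matches): 3, 2, 4, 3.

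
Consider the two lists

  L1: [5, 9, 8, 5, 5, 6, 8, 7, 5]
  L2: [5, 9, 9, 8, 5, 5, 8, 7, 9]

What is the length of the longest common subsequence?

7

Let dp[i][j] be the LCS length of the first i values of L1 and the first j values of L2. dp[i][j] = dp[i-1][j-1]+1 when the i-th and j-th values match, else max(dp[i-1][j], dp[i][j-1]).
    ·  5  9  9  8  5  5  8  7  9
 ·  0  0  0  0  0  0  0  0  0  0
 5  0  1  1  1  1  1  1  1  1  1
 9  0  1  2  2  2  2  2  2  2  2
 8  0  1  2  2  3  3  3  3  3  3
 5  0  1  2  2  3  4  4  4  4  4
 5  0  1  2  2  3  4  5  5  5  5
 6  0  1  2  2  3  4  5  5  5  5
 8  0  1  2  2  3  4  5  6  6  6
 7  0  1  2  2  3  4  5  6  7  7
 5  0  1  2  2  3  4  5  6  7  7
dp[9][9] = 7. One LCS (by backtracking along matches): 5, 9, 8, 5, 5, 8, 7.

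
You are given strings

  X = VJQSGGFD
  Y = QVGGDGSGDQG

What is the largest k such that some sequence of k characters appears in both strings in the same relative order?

Taking V at X[1]=Y[2], S at X[4]=Y[7], G at X[5]=Y[8], G at X[6]=Y[11] gives a common subsequence of length 4. Since dp[8][11] = 4, nothing longer is possible.

4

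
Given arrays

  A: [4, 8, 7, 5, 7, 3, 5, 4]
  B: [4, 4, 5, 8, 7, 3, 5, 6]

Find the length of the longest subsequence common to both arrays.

One common subsequence of length 5: 4 at A[1]=B[2] → 8 at A[2]=B[4] → 7 at A[5]=B[5] → 3 at A[6]=B[6] → 5 at A[7]=B[7], and the DP table's final entry dp[8][8] is also 5, so no common subsequence is longer.

5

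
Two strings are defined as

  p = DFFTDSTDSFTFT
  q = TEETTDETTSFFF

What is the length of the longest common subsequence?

6

Match D [1,6], then T [4,8], then T [7,9], then S [9,10], then F [10,12], then F [12,13] — 6 characters in the same relative order in both. The LCS DP gives dp[13][13] = 6, so this is optimal.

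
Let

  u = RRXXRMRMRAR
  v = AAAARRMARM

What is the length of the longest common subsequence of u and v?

5

One common subsequence of length 5: R at u[2]=v[5], then R at u[5]=v[6], then M at u[6]=v[7], then R at u[7]=v[9], then M at u[8]=v[10], and the DP table's final entry dp[11][10] is also 5, so no common subsequence is longer.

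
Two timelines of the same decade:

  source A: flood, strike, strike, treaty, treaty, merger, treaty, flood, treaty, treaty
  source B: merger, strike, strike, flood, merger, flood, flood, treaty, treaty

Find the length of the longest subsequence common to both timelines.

Taking strike at source A[2]=source B[2]; then strike at source A[3]=source B[3]; then merger at source A[6]=source B[5]; then flood at source A[8]=source B[7]; then treaty at source A[9]=source B[8]; then treaty at source A[10]=source B[9] gives a common subsequence of length 6. Since dp[10][9] = 6, nothing longer is possible.

6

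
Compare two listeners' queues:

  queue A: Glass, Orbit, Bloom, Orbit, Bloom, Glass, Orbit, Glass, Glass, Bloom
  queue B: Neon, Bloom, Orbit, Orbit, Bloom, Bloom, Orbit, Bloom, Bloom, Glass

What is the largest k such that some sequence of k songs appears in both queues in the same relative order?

One common subsequence of length 5: Orbit at queue A[2]=queue B[4], then Bloom at queue A[3]=queue B[6], then Orbit at queue A[4]=queue B[7], then Bloom at queue A[5]=queue B[9], then Glass at queue A[9]=queue B[10]. Since dp[10][10] = 5, nothing longer is possible.

5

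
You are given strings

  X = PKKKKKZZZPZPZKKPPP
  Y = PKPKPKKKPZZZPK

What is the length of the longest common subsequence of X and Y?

11

One common subsequence of length 11: P [1,1] → K [2,2] → K [3,4] → K [4,6] → K [5,7] → K [6,8] → Z [8,10] → Z [9,11] → Z [11,12] → P [12,13] → K [15,14]. The LCS DP gives dp[18][14] = 11, so this is optimal.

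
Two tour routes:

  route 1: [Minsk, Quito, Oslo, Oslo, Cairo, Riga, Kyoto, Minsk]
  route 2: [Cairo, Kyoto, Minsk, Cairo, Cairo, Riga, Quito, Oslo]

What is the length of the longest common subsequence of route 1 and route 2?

One common subsequence of length 3: Minsk [1,3], then Quito [2,7], then Oslo [4,8]. dp[8][8] = 3 confirms this is the maximum.

3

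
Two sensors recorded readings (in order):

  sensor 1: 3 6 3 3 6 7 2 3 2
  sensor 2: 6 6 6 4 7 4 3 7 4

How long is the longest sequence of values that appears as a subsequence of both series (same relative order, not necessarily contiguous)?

4

Let dp[i][j] be the LCS length of the first i values of sensor 1 and the first j values of sensor 2. dp[i][j] = dp[i-1][j-1]+1 when the i-th and j-th values match, else max(dp[i-1][j], dp[i][j-1]).
    ·  6  6  6  4  7  4  3  7  4
 ·  0  0  0  0  0  0  0  0  0  0
 3  0  0  0  0  0  0  0  1  1  1
 6  0  1  1  1  1  1  1  1  1  1
 3  0  1  1  1  1  1  1  2  2  2
 3  0  1  1  1  1  1  1  2  2  2
 6  0  1  2  2  2  2  2  2  2  2
 7  0  1  2  2  2  3  3  3  3  3
 2  0  1  2  2  2  3  3  3  3  3
 3  0  1  2  2  2  3  3  4  4  4
 2  0  1  2  2  2  3  3  4  4  4
dp[9][9] = 4. One LCS (by backtracking along matches): 6, 6, 7, 3.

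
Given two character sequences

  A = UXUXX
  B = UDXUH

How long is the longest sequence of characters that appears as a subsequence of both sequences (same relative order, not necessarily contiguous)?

Pick U [1,1] → X [2,3] → U [3,4]; all 3 characters appear in both, in order. dp[5][5] = 3 confirms this is the maximum.

3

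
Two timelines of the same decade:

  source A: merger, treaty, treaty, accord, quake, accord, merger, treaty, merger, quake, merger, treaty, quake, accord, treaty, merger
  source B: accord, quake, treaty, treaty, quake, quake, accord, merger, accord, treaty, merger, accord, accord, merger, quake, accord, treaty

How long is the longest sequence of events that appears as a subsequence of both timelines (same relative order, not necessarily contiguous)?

Match treaty (source A #2, source B #3); then treaty (source A #3, source B #4); then quake (source A #5, source B #6); then accord (source A #6, source B #7); then merger (source A #7, source B #8); then treaty (source A #8, source B #10); then merger (source A #9, source B #11); then merger (source A #11, source B #14); then quake (source A #13, source B #15); then accord (source A #14, source B #16); then treaty (source A #15, source B #17) — 11 events in the same relative order in both. The LCS DP gives dp[16][17] = 11, so this is optimal.

11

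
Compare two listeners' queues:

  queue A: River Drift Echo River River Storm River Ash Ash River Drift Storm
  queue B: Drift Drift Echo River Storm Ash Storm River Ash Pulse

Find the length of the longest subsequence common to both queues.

Taking Drift at queue A[2]=queue B[2], then Echo at queue A[3]=queue B[3], then River at queue A[4]=queue B[4], then Storm at queue A[6]=queue B[7], then River at queue A[7]=queue B[8], then Ash at queue A[8]=queue B[9] gives a common subsequence of length 6, and the DP table's final entry dp[12][10] is also 6, so no common subsequence is longer.

6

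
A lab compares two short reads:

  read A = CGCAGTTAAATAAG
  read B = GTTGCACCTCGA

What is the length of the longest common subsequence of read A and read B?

Pick G at read A[5]=read B[1]; then T at read A[6]=read B[2]; then T at read A[7]=read B[3]; then A at read A[8]=read B[6]; then T at read A[11]=read B[9]; then A at read A[13]=read B[12]; all 6 bases appear in both, in order. Since dp[14][12] = 6, nothing longer is possible.

6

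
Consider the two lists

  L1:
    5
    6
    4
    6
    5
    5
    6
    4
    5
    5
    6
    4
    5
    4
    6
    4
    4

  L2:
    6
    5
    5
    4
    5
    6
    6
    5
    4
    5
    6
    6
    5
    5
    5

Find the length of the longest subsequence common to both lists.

One common subsequence of length 9: 5 (L1 #1, L2 #5), 6 (L1 #2, L2 #6), 6 (L1 #4, L2 #7), 5 (L1 #5, L2 #8), 5 (L1 #6, L2 #10), 6 (L1 #7, L2 #12), 5 (L1 #9, L2 #13), 5 (L1 #10, L2 #14), 5 (L1 #13, L2 #15). Since dp[17][15] = 9, nothing longer is possible.

9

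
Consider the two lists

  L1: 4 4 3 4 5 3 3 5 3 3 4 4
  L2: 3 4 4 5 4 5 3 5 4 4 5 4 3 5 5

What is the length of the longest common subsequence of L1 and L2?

8

One common subsequence of length 8: 4 (L1 #1, L2 #2), then 4 (L1 #2, L2 #3), then 4 (L1 #4, L2 #5), then 5 (L1 #5, L2 #6), then 3 (L1 #7, L2 #7), then 5 (L1 #8, L2 #8), then 4 (L1 #11, L2 #10), then 4 (L1 #12, L2 #12). Since dp[12][15] = 8, nothing longer is possible.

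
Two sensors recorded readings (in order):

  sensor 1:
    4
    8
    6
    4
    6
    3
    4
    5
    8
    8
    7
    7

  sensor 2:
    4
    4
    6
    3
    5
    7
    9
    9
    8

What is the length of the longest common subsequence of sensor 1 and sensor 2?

Let dp[i][j] be the LCS length of the first i values of sensor 1 and the first j values of sensor 2. dp[i][j] = dp[i-1][j-1]+1 when the i-th and j-th values match, else max(dp[i-1][j], dp[i][j-1]).
    ·  4  4  6  3  5  7  9  9  8
 ·  0  0  0  0  0  0  0  0  0  0
 4  0  1  1  1  1  1  1  1  1  1
 8  0  1  1  1  1  1  1  1  1  2
 6  0  1  1  2  2  2  2  2  2  2
 4  0  1  2  2  2  2  2  2  2  2
 6  0  1  2  3  3  3  3  3  3  3
 3  0  1  2  3  4  4  4  4  4  4
 4  0  1  2  3  4  4  4  4  4  4
 5  0  1  2  3  4  5  5  5  5  5
 8  0  1  2  3  4  5  5  5  5  6
 8  0  1  2  3  4  5  5  5  5  6
 7  0  1  2  3  4  5  6  6  6  6
 7  0  1  2  3  4  5  6  6  6  6
dp[12][9] = 6. One LCS (by backtracking along matches): 4, 4, 6, 3, 5, 8.

6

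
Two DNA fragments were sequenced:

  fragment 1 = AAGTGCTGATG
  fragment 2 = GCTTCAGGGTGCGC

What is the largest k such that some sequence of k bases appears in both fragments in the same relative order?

6

Pick A at fragment 1[1]=fragment 2[6], G at fragment 1[3]=fragment 2[9], T at fragment 1[4]=fragment 2[10], G at fragment 1[5]=fragment 2[11], C at fragment 1[6]=fragment 2[12], G at fragment 1[8]=fragment 2[13]; all 6 bases appear in both, in order. Since dp[11][14] = 6, nothing longer is possible.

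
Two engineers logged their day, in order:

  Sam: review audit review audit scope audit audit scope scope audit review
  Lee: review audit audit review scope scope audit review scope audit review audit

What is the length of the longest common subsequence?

Taking review at Sam[1]=Lee[1]; then audit at Sam[2]=Lee[3]; then review at Sam[3]=Lee[4]; then scope at Sam[5]=Lee[6]; then audit at Sam[6]=Lee[7]; then scope at Sam[9]=Lee[9]; then audit at Sam[10]=Lee[10]; then review at Sam[11]=Lee[11] gives a common subsequence of length 8, and the DP table's final entry dp[11][12] is also 8, so no common subsequence is longer.

8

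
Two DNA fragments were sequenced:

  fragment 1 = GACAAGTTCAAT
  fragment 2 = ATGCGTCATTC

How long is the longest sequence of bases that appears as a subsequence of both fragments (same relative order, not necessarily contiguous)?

7

Let dp[i][j] be the LCS length of the first i bases of fragment 1 and the first j bases of fragment 2. dp[i][j] = dp[i-1][j-1]+1 when the i-th and j-th bases match, else max(dp[i-1][j], dp[i][j-1]).
    ·  A  T  G  C  G  T  C  A  T  T  C
 ·  0  0  0  0  0  0  0  0  0  0  0  0
 G  0  0  0  1  1  1  1  1  1  1  1  1
 A  0  1  1  1  1  1  1  1  2  2  2  2
 C  0  1  1  1  2  2  2  2  2  2  2  3
 A  0  1  1  1  2  2  2  2  3  3  3  3
 A  0  1  1  1  2  2  2  2  3  3  3  3
 G  0  1  1  2  2  3  3  3  3  3  3  3
 T  0  1  2  2  2  3  4  4  4  4  4  4
 T  0  1  2  2  2  3  4  4  4  5  5  5
 C  0  1  2  2  3  3  4  5  5  5  5  6
 A  0  1  2  2  3  3  4  5  6  6  6  6
 A  0  1  2  2  3  3  4  5  6  6  6  6
 T  0  1  2  2  3  3  4  5  6  7  7  7
dp[12][11] = 7. One LCS (by backtracking along matches): GCGTCAT.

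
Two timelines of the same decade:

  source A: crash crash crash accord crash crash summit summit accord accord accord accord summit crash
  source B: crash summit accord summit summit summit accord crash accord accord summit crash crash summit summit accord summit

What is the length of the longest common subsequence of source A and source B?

Match crash (source A #1, source B #1) → crash (source A #2, source B #8) → accord (source A #4, source B #10) → crash (source A #5, source B #12) → crash (source A #6, source B #13) → summit (source A #7, source B #14) → summit (source A #8, source B #15) → accord (source A #12, source B #16) → summit (source A #13, source B #17) — 9 events in the same relative order in both. Since dp[14][17] = 9, nothing longer is possible.

9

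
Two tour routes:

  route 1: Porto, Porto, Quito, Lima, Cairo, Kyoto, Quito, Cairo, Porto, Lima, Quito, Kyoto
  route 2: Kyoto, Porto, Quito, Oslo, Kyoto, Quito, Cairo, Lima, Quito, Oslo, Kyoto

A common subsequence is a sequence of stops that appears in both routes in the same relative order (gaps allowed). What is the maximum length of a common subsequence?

8

One common subsequence of length 8: Porto at route 1[2]=route 2[2], Quito at route 1[3]=route 2[3], Kyoto at route 1[6]=route 2[5], Quito at route 1[7]=route 2[6], Cairo at route 1[8]=route 2[7], Lima at route 1[10]=route 2[8], Quito at route 1[11]=route 2[9], Kyoto at route 1[12]=route 2[11]. Since dp[12][11] = 8, nothing longer is possible.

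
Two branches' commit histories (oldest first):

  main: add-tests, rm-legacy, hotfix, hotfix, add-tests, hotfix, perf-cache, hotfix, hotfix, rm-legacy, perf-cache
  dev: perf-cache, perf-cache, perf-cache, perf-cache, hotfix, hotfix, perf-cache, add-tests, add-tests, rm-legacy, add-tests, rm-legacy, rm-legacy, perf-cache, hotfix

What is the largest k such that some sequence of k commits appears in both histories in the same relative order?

5

Pick add-tests (main #1, dev #9); then rm-legacy (main #2, dev #10); then add-tests (main #5, dev #11); then perf-cache (main #7, dev #14); then hotfix (main #9, dev #15); all 5 commits appear in both, in order, and the DP table's final entry dp[11][15] is also 5, so no common subsequence is longer.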